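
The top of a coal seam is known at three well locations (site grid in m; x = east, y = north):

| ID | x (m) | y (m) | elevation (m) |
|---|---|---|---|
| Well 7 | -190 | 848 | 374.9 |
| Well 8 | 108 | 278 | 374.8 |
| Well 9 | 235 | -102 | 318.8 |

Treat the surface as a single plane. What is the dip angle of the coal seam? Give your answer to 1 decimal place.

Two edge vectors: Well 7→Well 8 = (298, -570, -0.1), Well 7→Well 9 = (425, -950, -56.1).
Normal n = (Well 7→Well 8) × (Well 7→Well 9) = (31882, 16675.3, -40850).
So ∂z/∂x = −n_x/n_z = 0.78047 and ∂z/∂y = −n_y/n_z = 0.40821.
Gradient magnitude |∇z| = √(a² + b²) = √(0.60913 + 0.16663) = 0.88077.
True dip = arctan(0.88077) = 41.4°, dipping toward WSW (azimuth ≈ 242°).

41.4°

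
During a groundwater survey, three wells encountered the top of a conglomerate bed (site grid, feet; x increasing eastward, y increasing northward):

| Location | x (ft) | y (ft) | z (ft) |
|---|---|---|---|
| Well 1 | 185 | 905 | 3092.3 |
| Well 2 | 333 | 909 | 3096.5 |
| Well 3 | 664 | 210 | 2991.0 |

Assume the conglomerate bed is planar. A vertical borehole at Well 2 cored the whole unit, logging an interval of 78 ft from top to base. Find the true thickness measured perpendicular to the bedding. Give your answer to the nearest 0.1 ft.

77.0 ft

Two edge vectors: Well 1→Well 2 = (148, 4, 4.2), Well 1→Well 3 = (479, -695, -101.3).
Normal n = (Well 1→Well 2) × (Well 1→Well 3) = (2513.8, 17004.2, -104776).
So ∂z/∂x = −n_x/n_z = 0.02399 and ∂z/∂y = −n_y/n_z = 0.16229.
|∇z| = √(a²+b²) = 0.16405, so dip δ = arctan(0.16405) = 9.32°.
True thickness = vertical thickness × cos δ = 78 × cos 9.32° = 77.0 ft.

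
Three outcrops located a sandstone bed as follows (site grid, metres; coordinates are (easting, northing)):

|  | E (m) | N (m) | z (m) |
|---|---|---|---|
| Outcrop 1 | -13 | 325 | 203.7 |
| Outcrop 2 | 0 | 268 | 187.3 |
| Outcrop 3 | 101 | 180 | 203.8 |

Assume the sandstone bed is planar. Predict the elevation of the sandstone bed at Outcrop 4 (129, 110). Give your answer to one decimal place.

Let the plane be z = a·E + b·N + c.
Outcrop 2−Outcrop 1: 13a − 57b = −16.4;  Outcrop 3−Outcrop 1: 114a − 145b = 0.1.
Solving gives a = 0.51674, b = 0.40557.
Then c = 203.7 − a·-13 − b·325 = 78.61.
At (129, 110): z = 66.7 + 44.6 + 78.61 = 189.9 m.

189.9 m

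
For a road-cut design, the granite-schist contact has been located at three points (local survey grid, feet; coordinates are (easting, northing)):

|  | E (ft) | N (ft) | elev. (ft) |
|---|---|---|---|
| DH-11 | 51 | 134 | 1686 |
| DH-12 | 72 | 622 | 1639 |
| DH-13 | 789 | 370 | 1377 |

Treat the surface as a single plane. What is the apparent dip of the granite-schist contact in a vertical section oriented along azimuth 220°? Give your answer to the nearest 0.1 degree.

17.4°

Let the plane be z = a·E + b·N + c.
DH-12−DH-11: 21a + 488b = −47;  DH-13−DH-11: 738a + 236b = −309.
Solving gives a = −0.39331, b = −0.07939.
Unit vector along 220° is (sin 220°, cos 220°) = (-0.6428, -0.7660).
Slope in that direction = a·(-0.6428) + b·(-0.7660) = 0.31363.
Apparent dip = arctan|0.31363| = 17.4° (true dip is 21.9°, so apparent ≤ true as expected).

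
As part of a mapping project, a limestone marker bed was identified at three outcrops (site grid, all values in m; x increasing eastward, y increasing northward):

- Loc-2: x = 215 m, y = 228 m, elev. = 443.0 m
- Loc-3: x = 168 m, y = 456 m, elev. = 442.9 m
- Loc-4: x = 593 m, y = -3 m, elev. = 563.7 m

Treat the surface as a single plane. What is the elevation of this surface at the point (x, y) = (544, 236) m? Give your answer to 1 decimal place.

563.7 m

Two edge vectors: Loc-2→Loc-3 = (-47, 228, -0.1), Loc-2→Loc-4 = (378, -231, 120.7).
Normal n = (Loc-2→Loc-3) × (Loc-2→Loc-4) = (27496.5, 5635.1, -75327).
So ∂z/∂x = −n_x/n_z = 0.36503 and ∂z/∂y = −n_y/n_z = 0.07481.
Intercept c from Loc-2: 443 − 78.48 − 17.06 = 347.46.
At (544, 236): z = 198.6 + 17.7 + 347.46 = 563.7 m.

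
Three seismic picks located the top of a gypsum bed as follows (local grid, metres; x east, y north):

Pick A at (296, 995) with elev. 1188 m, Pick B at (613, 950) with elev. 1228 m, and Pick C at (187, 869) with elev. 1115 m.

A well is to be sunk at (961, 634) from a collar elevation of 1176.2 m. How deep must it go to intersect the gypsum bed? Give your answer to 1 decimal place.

15.9 m

Let the plane be z = a·x + b·y + c.
Pick B−Pick A: 317a − 45b = 40;  Pick C−Pick A: −109a − 126b = −73.
Solving gives a = 0.18563, b = 0.41878.
Then c = 1188 − a·296 − b·995 = 716.37.
At (961, 634): z_contact = 178.39 + 265.51 + 716.37 = 1160.27 m.
Depth below ground = 1176.2 − 1160.27 = 15.9 m.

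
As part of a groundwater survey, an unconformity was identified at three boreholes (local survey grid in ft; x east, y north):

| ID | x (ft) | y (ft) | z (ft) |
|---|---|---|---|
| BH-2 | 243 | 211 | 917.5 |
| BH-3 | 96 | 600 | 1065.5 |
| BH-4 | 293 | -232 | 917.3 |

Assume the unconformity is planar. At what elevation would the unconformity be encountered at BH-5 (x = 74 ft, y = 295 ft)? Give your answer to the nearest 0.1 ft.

Two edge vectors: BH-2→BH-3 = (-147, 389, 148), BH-2→BH-4 = (50, -443, -0.2).
Normal n = (BH-2→BH-3) × (BH-2→BH-4) = (65486.2, 7370.6, 45671).
So ∂z/∂x = −n_x/n_z = −1.43387 and ∂z/∂y = −n_y/n_z = −0.16138.
Intercept c from BH-2: 917.5 + 348.43 + 34.05 = 1299.98.
At (74, 295): z = −106.1 − 47.6 + 1299.98 = 1146.3 ft.

1146.3 ft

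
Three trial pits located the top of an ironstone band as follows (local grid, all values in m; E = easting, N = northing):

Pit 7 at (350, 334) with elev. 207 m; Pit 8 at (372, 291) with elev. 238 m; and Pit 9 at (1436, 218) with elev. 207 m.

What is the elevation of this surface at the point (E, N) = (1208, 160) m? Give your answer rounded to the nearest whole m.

Two edge vectors: Pit 7→Pit 8 = (22, -43, 31), Pit 7→Pit 9 = (1086, -116, 0).
Normal n = (Pit 7→Pit 8) × (Pit 7→Pit 9) = (3596, 33666, 44146).
So ∂z/∂E = −n_x/n_z = −0.08146 and ∂z/∂N = −n_y/n_z = −0.76261.
Intercept c from Pit 7: 207 + 28.51 + 254.71 = 490.22.
At (1208, 160): z = −98.4 − 122.0 + 490.22 = 269.8 m.

270 m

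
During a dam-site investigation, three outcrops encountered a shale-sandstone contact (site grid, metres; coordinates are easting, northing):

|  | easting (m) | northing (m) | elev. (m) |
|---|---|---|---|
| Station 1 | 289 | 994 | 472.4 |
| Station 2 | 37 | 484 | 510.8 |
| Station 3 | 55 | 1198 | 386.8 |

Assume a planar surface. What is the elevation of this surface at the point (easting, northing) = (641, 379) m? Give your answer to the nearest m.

Let the plane be z = a·easting + b·northing + c.
Station 2−Station 1: −252a − 510b = 38.4;  Station 3−Station 1: −234a + 204b = −85.6.
Solving gives a = 0.20980, b = −0.17896.
Then c = 472.4 − a·289 − b·994 = 589.65.
At (641, 379): z = 134.5 − 67.8 + 589.65 = 656.3 m.

656 m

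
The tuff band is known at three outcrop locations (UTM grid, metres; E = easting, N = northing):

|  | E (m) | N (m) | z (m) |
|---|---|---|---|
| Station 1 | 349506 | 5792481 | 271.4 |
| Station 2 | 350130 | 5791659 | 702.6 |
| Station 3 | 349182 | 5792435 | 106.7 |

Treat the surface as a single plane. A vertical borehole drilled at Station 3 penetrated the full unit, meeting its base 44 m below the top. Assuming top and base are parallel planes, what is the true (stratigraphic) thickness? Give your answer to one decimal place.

Let the plane be z = a·E + b·N + c.
Station 2−Station 1: 624a − 822b = 431.2;  Station 3−Station 1: −324a − 46b = −164.7.
Solving gives a = 0.52611, b = −0.12519.
|∇z| = √(a²+b²) = 0.54080, so dip δ = arctan(0.54080) = 28.40°.
True thickness = vertical thickness × cos δ = 44 × cos 28.40° = 38.7 m.

38.7 m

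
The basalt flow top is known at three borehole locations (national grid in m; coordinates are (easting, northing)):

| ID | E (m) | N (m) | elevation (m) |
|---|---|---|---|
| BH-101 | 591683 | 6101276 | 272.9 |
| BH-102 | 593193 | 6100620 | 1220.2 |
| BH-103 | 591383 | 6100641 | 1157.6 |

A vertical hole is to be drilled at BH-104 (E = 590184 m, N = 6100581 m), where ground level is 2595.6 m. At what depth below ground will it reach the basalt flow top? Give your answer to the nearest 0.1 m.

1375.9 m

Let the plane be z = a·E + b·N + c.
BH-102−BH-101: 1510a − 656b = 947.3;  BH-103−BH-101: −300a − 635b = 884.7.
Solving gives a = 0.018320685, b = −1.401883788.
Then c = 272.9 − a·591683 − b·6101276 = 8542712.77.
At (590184, 6100581): z_contact = 10812.58 − 8552305.60 + 8542712.77 = 1219.75 m.
Depth below ground = 2595.6 − 1219.75 = 1375.9 m.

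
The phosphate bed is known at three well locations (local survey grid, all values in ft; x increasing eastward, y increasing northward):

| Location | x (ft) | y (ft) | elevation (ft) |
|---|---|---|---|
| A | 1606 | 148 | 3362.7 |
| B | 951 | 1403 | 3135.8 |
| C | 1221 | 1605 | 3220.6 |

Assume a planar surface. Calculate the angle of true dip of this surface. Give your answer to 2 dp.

17.92°

Let the plane be z = a·x + b·y + c.
B−A: −655a + 1255b = −226.9;  C−A: −385a + 1457b = −142.1.
Solving gives a = 0.32316, b = −0.01214.
Gradient magnitude |∇z| = √(a² + b²) = √(0.10443 + 0.00015) = 0.32338.
True dip = arctan(0.32338) = 17.92°, dipping toward W (azimuth ≈ 272°).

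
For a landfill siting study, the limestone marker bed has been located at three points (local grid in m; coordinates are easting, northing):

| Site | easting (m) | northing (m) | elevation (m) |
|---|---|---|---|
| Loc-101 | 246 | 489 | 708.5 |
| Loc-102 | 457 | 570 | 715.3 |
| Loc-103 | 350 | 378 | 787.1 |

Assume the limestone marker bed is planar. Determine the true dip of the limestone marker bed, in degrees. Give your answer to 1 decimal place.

28.7°

Two edge vectors: Loc-101→Loc-102 = (211, 81, 6.8), Loc-101→Loc-103 = (104, -111, 78.6).
Normal n = (Loc-101→Loc-102) × (Loc-101→Loc-103) = (7121.4, -15877.4, -31845).
So ∂z/∂easting = −n_x/n_z = 0.22363 and ∂z/∂northing = −n_y/n_z = −0.49858.
Gradient magnitude |∇z| = √(a² + b²) = √(0.05001 + 0.24859) = 0.54644.
True dip = arctan(0.54644) = 28.7°, dipping toward NNW (azimuth ≈ 336°).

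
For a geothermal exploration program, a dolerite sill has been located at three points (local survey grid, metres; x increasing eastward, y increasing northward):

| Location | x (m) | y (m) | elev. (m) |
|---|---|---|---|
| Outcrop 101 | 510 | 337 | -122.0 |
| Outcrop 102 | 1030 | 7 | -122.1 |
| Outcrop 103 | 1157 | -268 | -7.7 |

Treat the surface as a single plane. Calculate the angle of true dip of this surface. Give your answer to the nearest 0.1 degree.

Two edge vectors: Outcrop 101→Outcrop 102 = (520, -330, -0.1), Outcrop 101→Outcrop 103 = (647, -605, 114.3).
Normal n = (Outcrop 101→Outcrop 102) × (Outcrop 101→Outcrop 103) = (-37779.5, -59500.7, -101090).
So ∂z/∂x = −n_x/n_z = −0.37372 and ∂z/∂y = −n_y/n_z = −0.58859.
Gradient magnitude |∇z| = √(a² + b²) = √(0.13967 + 0.34644) = 0.69721.
True dip = arctan(0.69721) = 34.9°, dipping toward NNE (azimuth ≈ 032°).

34.9°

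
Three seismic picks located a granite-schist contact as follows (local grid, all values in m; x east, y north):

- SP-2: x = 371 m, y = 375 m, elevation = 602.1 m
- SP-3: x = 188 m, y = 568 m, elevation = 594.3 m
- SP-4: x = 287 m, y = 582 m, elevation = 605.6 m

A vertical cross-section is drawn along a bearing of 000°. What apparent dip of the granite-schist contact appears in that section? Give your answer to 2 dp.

Two edge vectors: SP-2→SP-3 = (-183, 193, -7.8), SP-2→SP-4 = (-84, 207, 3.5).
Normal n = (SP-2→SP-3) × (SP-2→SP-4) = (2290.1, 1295.7, -21669).
So ∂z/∂x = −n_x/n_z = 0.10569 and ∂z/∂y = −n_y/n_z = 0.05980.
Unit vector along 000° is (sin 0°, cos 0°) = (0.0000, 1.0000).
Slope in that direction = a·(0.0000) + b·(1.0000) = 0.05980.
Apparent dip = arctan|0.05980| = 3.42° (true dip is 6.9°, so apparent ≤ true as expected).

3.42°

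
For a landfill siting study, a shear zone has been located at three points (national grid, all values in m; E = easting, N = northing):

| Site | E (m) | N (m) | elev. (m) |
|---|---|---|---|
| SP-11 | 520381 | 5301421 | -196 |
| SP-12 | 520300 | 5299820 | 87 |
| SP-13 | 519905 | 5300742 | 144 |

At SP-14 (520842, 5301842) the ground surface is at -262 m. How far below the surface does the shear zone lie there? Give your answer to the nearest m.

227 m

Two edge vectors: SP-11→SP-12 = (-81, -1601, 283), SP-11→SP-13 = (-476, -679, 340).
Normal n = (SP-11→SP-12) × (SP-11→SP-13) = (-352183, -107168, -707077).
So ∂z/∂E = −n_x/n_z = −0.49808295 and ∂z/∂N = −n_y/n_z = −0.15156482.
Intercept c from SP-11: -196 + 259192.91 + 803508.93 = 1062505.84.
At (520842, 5301842): z_contact = −259422.5 − 803572.7 + 1062505.84 = -489.4 m.
Depth below ground = -262 − (-489.4) = 227 m.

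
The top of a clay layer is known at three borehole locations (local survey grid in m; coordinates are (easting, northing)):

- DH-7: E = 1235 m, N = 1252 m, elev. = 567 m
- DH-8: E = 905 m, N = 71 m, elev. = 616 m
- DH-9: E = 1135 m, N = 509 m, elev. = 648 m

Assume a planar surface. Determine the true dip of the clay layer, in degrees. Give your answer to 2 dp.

26.42°

Let the plane be z = a·E + b·N + c.
DH-8−DH-7: −330a − 1181b = 49;  DH-9−DH-7: −100a − 743b = 81.
Solving gives a = 0.46624, b = −0.17177.
Gradient magnitude |∇z| = √(a² + b²) = √(0.21738 + 0.02950) = 0.49687.
True dip = arctan(0.49687) = 26.42°, dipping toward WNW (azimuth ≈ 290°).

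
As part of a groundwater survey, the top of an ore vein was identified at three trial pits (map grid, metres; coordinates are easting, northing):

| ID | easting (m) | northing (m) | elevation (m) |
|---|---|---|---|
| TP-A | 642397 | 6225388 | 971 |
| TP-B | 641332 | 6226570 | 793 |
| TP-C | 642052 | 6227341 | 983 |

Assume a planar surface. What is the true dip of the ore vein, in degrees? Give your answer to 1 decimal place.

Let the plane be z = a·easting + b·northing + c.
TP-B−TP-A: −1065a + 1182b = −178;  TP-C−TP-A: −345a + 1953b = 12.
Solving gives a = 0.21638, b = 0.04437.
Gradient magnitude |∇z| = √(a² + b²) = √(0.04682 + 0.00197) = 0.22088.
True dip = arctan(0.22088) = 12.5°, dipping toward WSW (azimuth ≈ 258°).

12.5°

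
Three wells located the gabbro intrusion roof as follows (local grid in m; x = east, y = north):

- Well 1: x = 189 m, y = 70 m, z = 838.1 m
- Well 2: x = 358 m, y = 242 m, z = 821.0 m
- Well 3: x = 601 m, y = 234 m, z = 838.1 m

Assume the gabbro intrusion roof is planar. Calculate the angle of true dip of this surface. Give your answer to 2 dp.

9.97°

Two edge vectors: Well 1→Well 2 = (169, 172, -17.1), Well 1→Well 3 = (412, 164, 0).
Normal n = (Well 1→Well 2) × (Well 1→Well 3) = (2804.4, -7045.2, -43148).
So ∂z/∂x = −n_x/n_z = 0.06499 and ∂z/∂y = −n_y/n_z = −0.16328.
Gradient magnitude |∇z| = √(a² + b²) = √(0.00422 + 0.02666) = 0.17574.
True dip = arctan(0.17574) = 9.97°, dipping toward NNW (azimuth ≈ 338°).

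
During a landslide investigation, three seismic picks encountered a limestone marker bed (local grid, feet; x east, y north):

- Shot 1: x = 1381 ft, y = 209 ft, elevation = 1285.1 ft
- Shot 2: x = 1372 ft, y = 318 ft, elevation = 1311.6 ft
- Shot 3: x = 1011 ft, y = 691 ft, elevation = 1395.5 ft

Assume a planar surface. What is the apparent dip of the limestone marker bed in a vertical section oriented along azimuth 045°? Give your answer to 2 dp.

10.63°

Two edge vectors: Shot 1→Shot 2 = (-9, 109, 26.5), Shot 1→Shot 3 = (-370, 482, 110.4).
Normal n = (Shot 1→Shot 2) × (Shot 1→Shot 3) = (-739.4, -8811.4, 35992).
So ∂z/∂x = −n_x/n_z = 0.02054 and ∂z/∂y = −n_y/n_z = 0.24482.
Unit vector along 045° is (sin 45°, cos 45°) = (0.7071, 0.7071).
Slope in that direction = a·(0.7071) + b·(0.7071) = 0.18764.
Apparent dip = arctan|0.18764| = 10.63° (true dip is 13.8°, so apparent ≤ true as expected).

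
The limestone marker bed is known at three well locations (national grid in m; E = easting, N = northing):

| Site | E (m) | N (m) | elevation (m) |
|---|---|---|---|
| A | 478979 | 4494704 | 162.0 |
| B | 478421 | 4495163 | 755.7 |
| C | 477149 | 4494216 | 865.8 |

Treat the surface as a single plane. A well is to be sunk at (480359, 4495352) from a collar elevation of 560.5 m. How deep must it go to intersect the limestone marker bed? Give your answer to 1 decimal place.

Let the plane be z = a·E + b·N + c.
B−A: −558a + 459b = 593.7;  C−A: −1830a − 488b = 703.8.
Solving gives a = −0.550916231, b = 0.623722752.
Then c = 162 − a·478979 − b·4494704 = −2539409.84.
At (480359, 4495352): z_contact = −264637.57 + 2803853.32 − 2539409.84 = -194.09 m.
Depth below ground = 560.5 − (-194.09) = 754.6 m.

754.6 m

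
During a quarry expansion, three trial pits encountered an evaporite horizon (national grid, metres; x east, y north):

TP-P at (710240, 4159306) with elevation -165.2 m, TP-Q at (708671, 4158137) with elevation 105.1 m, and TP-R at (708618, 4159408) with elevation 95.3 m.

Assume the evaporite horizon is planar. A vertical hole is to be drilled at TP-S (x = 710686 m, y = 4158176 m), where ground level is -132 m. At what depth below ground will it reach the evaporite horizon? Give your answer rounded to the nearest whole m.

89 m

Let the plane be z = a·x + b·y + c.
TP-Q−TP-P: −1569a − 1169b = 270.3;  TP-R−TP-P: −1622a + 102b = 260.5.
Solving gives a = −0.16151260, b = −0.01444545.
Then c = -165.2 − a·710240 − b·4159306 = 174630.56.
At (710686, 4158176): z_contact = −114784.7 − 60066.7 + 174630.56 = -220.9 m.
Depth below ground = -132 − (-220.9) = 89 m.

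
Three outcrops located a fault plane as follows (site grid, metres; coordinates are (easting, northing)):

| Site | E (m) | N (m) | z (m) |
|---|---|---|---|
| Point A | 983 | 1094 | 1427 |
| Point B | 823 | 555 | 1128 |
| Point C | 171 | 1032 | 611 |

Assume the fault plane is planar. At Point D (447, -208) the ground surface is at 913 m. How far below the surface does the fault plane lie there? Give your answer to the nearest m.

Let the plane be z = a·E + b·N + c.
Point B−Point A: −160a − 539b = −299;  Point C−Point A: −812a − 62b = −816.
Solving gives a = 0.98489, b = 0.26237.
Then c = 1427 − a·983 − b·1094 = 171.82.
At (447, -208): z_contact = 440.2 − 54.6 + 171.82 = 557.5 m.
Depth below ground = 913 − 557.5 = 356 m.

356 m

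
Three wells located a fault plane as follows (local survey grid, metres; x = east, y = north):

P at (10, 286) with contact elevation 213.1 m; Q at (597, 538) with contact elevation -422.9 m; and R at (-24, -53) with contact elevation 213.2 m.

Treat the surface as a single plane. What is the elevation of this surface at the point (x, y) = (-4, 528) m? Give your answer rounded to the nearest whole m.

256 m

Let the plane be z = a·x + b·y + c.
Q−P: 587a + 252b = −636;  R−P: −34a − 339b = 0.1.
Solving gives a = −1.13209, b = 0.11325.
Then c = 213.1 − a·10 − b·286 = 192.03.
At (-4, 528): z = 4.5 + 59.8 + 192.03 = 256.4 m.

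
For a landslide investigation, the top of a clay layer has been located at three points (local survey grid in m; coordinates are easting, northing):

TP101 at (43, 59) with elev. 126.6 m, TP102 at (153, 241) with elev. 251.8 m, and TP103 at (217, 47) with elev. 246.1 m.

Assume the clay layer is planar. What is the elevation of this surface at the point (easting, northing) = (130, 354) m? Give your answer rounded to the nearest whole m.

Let the plane be z = a·easting + b·northing + c.
TP102−TP101: 110a + 182b = 125.2;  TP103−TP101: 174a − 12b = 119.5.
Solving gives a = 0.70484, b = 0.26191.
Then c = 126.6 − a·43 − b·59 = 80.84.
At (130, 354): z = 91.6 + 92.7 + 80.84 = 265.2 m.

265 m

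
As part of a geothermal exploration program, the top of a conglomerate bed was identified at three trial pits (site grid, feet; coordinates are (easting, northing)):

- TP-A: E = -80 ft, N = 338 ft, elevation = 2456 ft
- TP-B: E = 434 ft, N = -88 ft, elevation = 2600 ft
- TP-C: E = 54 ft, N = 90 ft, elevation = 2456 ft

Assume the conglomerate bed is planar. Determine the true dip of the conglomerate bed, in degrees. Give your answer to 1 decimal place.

Let the plane be z = a·E + b·N + c.
TP-B−TP-A: 514a − 426b = 144;  TP-C−TP-A: 134a − 248b = 0.
Solving gives a = 0.50736, b = 0.27414.
Gradient magnitude |∇z| = √(a² + b²) = √(0.25741 + 0.07515) = 0.57668.
True dip = arctan(0.57668) = 30.0°, dipping toward WSW (azimuth ≈ 242°).

30.0°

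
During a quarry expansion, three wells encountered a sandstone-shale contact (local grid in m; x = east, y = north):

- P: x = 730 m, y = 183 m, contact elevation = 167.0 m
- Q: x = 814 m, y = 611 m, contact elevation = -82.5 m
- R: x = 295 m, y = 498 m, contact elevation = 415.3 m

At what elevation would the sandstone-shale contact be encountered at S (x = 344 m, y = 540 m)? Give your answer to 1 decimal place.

355.4 m

Let the plane be z = a·x + b·y + c.
Q−P: 84a + 428b = −249.5;  R−P: −435a + 315b = 248.3.
Solving gives a = −0.86938, b = −0.41232.
Then c = 167 − a·730 − b·183 = 877.10.
At (344, 540): z = −299.1 − 222.7 + 877.10 = 355.4 m.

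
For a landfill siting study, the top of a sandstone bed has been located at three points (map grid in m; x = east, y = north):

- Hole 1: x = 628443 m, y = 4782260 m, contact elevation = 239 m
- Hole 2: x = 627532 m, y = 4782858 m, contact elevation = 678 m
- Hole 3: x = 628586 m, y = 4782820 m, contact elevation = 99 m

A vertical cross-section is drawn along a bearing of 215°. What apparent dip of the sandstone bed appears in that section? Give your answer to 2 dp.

Let the plane be z = a·x + b·y + c.
Hole 2−Hole 1: −911a + 598b = 439;  Hole 3−Hole 1: 143a + 560b = −140.
Solving gives a = −0.55326, b = −0.10872.
Unit vector along 215° is (sin 215°, cos 215°) = (-0.5736, -0.8192).
Slope in that direction = a·(-0.5736) + b·(-0.8192) = 0.40639.
Apparent dip = arctan|0.40639| = 22.12° (true dip is 29.4°, so apparent ≤ true as expected).

22.12°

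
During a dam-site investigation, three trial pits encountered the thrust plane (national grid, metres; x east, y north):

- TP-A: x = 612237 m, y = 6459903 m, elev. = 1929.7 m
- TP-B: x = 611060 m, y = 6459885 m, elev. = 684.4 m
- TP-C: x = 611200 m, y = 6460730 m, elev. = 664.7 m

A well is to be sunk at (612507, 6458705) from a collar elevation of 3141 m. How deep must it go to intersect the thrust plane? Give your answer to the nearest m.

Two edge vectors: TP-A→TP-B = (-1177, -18, -1245.3), TP-A→TP-C = (-1037, 827, -1265).
Normal n = (TP-A→TP-B) × (TP-A→TP-C) = (1052633.1, -197528.9, -992045).
So ∂z/∂x = −n_x/n_z = 1.06107394 and ∂z/∂y = −n_y/n_z = −0.19911284.
Intercept c from TP-A: 1929.7 − 649628.73 + 1286249.65 = 638550.62.
At (612507, 6458705): z_contact = 649915.2 − 1286011.1 + 638550.62 = 2454.7 m.
Depth below ground = 3141 − 2454.7 = 686 m.

686 m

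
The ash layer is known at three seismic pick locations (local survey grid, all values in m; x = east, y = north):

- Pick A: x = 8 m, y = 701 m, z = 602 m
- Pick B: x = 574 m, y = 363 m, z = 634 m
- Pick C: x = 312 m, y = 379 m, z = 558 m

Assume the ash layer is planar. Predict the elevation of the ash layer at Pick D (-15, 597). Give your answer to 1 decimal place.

Let the plane be z = a·x + b·y + c.
Pick B−Pick A: 566a − 338b = 32;  Pick C−Pick A: 304a − 322b = −44.
Solving gives a = 0.31668, b = 0.43562.
Then c = 602 − a·8 − b·701 = 294.10.
At (-15, 597): z = −4.8 + 260.1 + 294.10 = 549.4 m.

549.4 m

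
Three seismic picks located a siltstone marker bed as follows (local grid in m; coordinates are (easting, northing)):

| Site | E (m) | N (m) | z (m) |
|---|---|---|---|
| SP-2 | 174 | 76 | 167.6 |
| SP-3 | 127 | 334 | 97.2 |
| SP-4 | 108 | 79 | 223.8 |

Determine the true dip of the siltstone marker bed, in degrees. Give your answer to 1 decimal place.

Let the plane be z = a·E + b·N + c.
SP-3−SP-2: −47a + 258b = −70.4;  SP-4−SP-2: −66a + 3b = 56.2.
Solving gives a = −0.87113, b = −0.43156.
Gradient magnitude |∇z| = √(a² + b²) = √(0.75887 + 0.18625) = 0.97217.
True dip = arctan(0.97217) = 44.2°, dipping toward ENE (azimuth ≈ 064°).

44.2°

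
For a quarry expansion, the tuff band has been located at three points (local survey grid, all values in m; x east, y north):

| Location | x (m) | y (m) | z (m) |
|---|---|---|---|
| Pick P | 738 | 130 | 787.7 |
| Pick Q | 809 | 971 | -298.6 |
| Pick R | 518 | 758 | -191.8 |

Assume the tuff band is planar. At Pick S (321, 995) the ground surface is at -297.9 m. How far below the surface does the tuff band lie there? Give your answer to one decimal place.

333.8 m

Two edge vectors: Pick P→Pick Q = (71, 841, -1086.3), Pick P→Pick R = (-220, 628, -979.5).
Normal n = (Pick P→Pick Q) × (Pick P→Pick R) = (-141563.1, 308530.5, 229608).
So ∂z/∂x = −n_x/n_z = 0.61654 and ∂z/∂y = −n_y/n_z = −1.34373.
Intercept c from Pick P: 787.7 − 455.01 + 174.68 = 507.38.
At (321, 995): z_contact = 197.91 − 1337.01 + 507.38 = -631.72 m.
Depth below ground = -297.9 − (-631.72) = 333.8 m.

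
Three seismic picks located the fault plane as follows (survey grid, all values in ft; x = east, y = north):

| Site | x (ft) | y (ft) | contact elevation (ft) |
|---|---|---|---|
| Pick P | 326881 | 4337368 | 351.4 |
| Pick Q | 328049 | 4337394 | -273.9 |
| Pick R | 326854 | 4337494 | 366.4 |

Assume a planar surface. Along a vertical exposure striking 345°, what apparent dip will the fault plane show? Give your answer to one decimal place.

Two edge vectors: Pick P→Pick Q = (1168, 26, -625.3), Pick P→Pick R = (-27, 126, 15).
Normal n = (Pick P→Pick Q) × (Pick P→Pick R) = (79177.8, -636.9, 147870).
So ∂z/∂x = −n_x/n_z = −0.53546 and ∂z/∂y = −n_y/n_z = 0.00431.
Unit vector along 345° is (sin 345°, cos 345°) = (-0.2588, 0.9659).
Slope in that direction = a·(-0.2588) + b·(0.9659) = 0.14275.
Apparent dip = arctan|0.14275| = 8.1° (true dip is 28.2°, so apparent ≤ true as expected).

8.1°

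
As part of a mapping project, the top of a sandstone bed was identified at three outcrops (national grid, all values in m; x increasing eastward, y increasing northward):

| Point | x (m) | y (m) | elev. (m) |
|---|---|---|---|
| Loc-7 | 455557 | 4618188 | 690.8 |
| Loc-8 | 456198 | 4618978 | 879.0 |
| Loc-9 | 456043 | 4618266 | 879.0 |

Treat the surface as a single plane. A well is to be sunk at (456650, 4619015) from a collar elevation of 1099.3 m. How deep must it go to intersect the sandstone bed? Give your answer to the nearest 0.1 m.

42.2 m

Two edge vectors: Loc-7→Loc-8 = (641, 790, 188.2), Loc-7→Loc-9 = (486, 78, 188.2).
Normal n = (Loc-7→Loc-8) × (Loc-7→Loc-9) = (133998.4, -29171, -333942).
So ∂z/∂x = −n_x/n_z = 0.401262495 and ∂z/∂y = −n_y/n_z = −0.087353493.
Intercept c from Loc-7: 690.8 − 182797.94 + 403414.85 = 221307.71.
At (456650, 4619015): z_contact = 183236.52 − 403487.09 + 221307.71 = 1057.14 m.
Depth below ground = 1099.3 − 1057.14 = 42.2 m.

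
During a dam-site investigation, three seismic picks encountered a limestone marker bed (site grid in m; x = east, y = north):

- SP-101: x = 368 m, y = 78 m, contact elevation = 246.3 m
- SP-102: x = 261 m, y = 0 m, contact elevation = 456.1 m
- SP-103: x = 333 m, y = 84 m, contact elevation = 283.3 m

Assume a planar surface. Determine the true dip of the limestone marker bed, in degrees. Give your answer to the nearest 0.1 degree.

57.8°

Let the plane be z = a·x + b·y + c.
SP-102−SP-101: −107a − 78b = 209.8;  SP-103−SP-101: −35a + 6b = 37.
Solving gives a = −1.22918, b = −1.00356.
Gradient magnitude |∇z| = √(a² + b²) = √(1.51089 + 1.00713) = 1.58683.
True dip = arctan(1.58683) = 57.8°, dipping toward NE (azimuth ≈ 051°).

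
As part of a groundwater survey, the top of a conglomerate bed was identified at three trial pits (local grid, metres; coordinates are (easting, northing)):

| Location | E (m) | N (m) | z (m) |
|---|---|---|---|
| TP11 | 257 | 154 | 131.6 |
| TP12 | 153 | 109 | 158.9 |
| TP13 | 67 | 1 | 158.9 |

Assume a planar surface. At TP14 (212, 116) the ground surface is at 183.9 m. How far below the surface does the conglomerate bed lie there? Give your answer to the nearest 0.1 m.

Two edge vectors: TP11→TP12 = (-104, -45, 27.3), TP11→TP13 = (-190, -153, 27.3).
Normal n = (TP11→TP12) × (TP11→TP13) = (2948.4, -2347.8, 7362).
So ∂z/∂E = −n_x/n_z = −0.40049 and ∂z/∂N = −n_y/n_z = 0.31891.
Intercept c from TP11: 131.6 + 102.93 − 49.11 = 185.41.
At (212, 116): z_contact = −84.90 + 36.99 + 185.41 = 137.50 m.
Depth below ground = 183.9 − 137.50 = 46.4 m.

46.4 m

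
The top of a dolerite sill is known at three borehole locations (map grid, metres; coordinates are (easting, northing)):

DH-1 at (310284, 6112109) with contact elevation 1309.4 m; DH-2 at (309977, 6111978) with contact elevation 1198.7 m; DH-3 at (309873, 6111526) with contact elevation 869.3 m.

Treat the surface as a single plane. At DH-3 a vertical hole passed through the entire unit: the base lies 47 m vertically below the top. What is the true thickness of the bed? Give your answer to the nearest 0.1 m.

38.2 m

Let the plane be z = a·E + b·N + c.
DH-2−DH-1: −307a − 131b = −110.7;  DH-3−DH-1: −411a − 583b = −440.1.
Solving gives a = 0.05502, b = 0.71610.
|∇z| = √(a²+b²) = 0.71821, so dip δ = arctan(0.71821) = 35.69°.
True thickness = vertical thickness × cos δ = 47 × cos 35.69° = 38.2 m.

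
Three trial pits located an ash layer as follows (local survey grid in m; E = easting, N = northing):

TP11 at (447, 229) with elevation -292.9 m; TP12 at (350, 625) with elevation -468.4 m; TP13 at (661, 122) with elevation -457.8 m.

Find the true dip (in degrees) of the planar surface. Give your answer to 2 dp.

Two edge vectors: TP11→TP12 = (-97, 396, -175.5), TP11→TP13 = (214, -107, -164.9).
Normal n = (TP11→TP12) × (TP11→TP13) = (-84078.9, -53552.3, -74365).
So ∂z/∂E = −n_x/n_z = −1.13062 and ∂z/∂N = −n_y/n_z = −0.72013.
Gradient magnitude |∇z| = √(a² + b²) = √(1.27831 + 0.51858) = 1.34048.
True dip = arctan(1.34048) = 53.28°, dipping toward ENE (azimuth ≈ 058°).

53.28°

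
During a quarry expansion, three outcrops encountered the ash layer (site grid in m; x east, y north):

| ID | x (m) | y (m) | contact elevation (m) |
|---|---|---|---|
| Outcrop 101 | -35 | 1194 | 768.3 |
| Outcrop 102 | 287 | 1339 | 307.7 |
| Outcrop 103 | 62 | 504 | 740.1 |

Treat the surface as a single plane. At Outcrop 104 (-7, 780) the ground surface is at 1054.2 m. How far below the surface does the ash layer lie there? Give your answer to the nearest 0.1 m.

Let the plane be z = a·x + b·y + c.
Outcrop 102−Outcrop 101: 322a + 145b = −460.6;  Outcrop 103−Outcrop 101: 97a − 690b = −28.2.
Solving gives a = −1.362581, b = −0.150682.
Then c = 768.3 − a·-35 − b·1194 = 900.52.
At (-7, 780): z_contact = 9.54 − 117.53 + 900.52 = 792.53 m.
Depth below ground = 1054.2 − 792.53 = 261.7 m.

261.7 m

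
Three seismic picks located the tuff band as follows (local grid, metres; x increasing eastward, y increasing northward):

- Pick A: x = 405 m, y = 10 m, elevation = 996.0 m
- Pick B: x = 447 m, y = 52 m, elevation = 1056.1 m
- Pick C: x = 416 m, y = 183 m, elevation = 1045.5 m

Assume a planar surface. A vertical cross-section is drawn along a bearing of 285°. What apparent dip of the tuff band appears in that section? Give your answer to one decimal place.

48.4°

Let the plane be z = a·x + b·y + c.
Pick B−Pick A: 42a + 42b = 60.1;  Pick C−Pick A: 11a + 173b = 49.5.
Solving gives a = 1.22256, b = 0.20839.
Unit vector along 285° is (sin 285°, cos 285°) = (-0.9659, 0.2588).
Slope in that direction = a·(-0.9659) + b·(0.2588) = −1.12697.
Apparent dip = arctan|1.12697| = 48.4° (true dip is 51.1°, so apparent ≤ true as expected).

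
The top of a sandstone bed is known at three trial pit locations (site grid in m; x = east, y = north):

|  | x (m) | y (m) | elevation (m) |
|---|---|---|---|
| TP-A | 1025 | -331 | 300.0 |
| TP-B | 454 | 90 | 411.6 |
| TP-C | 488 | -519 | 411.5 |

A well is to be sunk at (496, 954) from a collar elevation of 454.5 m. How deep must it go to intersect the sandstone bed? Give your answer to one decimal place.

61.1 m

Two edge vectors: TP-A→TP-B = (-571, 421, 111.6), TP-A→TP-C = (-537, -188, 111.5).
Normal n = (TP-A→TP-B) × (TP-A→TP-C) = (67922.3, 3737.3, 333425).
So ∂z/∂x = −n_x/n_z = −0.203711 and ∂z/∂y = −n_y/n_z = −0.011209.
Intercept c from TP-A: 300 + 208.80 − 3.71 = 505.09.
At (496, 954): z_contact = −101.04 − 10.69 + 505.09 = 393.36 m.
Depth below ground = 454.5 − 393.36 = 61.1 m.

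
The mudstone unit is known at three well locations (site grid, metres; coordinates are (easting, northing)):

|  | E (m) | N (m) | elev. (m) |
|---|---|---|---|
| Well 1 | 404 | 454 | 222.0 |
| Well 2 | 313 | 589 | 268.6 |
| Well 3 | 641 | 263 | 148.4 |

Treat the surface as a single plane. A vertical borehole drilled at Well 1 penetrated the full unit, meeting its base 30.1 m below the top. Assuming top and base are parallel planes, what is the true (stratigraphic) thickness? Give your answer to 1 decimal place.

Two edge vectors: Well 1→Well 2 = (-91, 135, 46.6), Well 1→Well 3 = (237, -191, -73.6).
Normal n = (Well 1→Well 2) × (Well 1→Well 3) = (-1035.4, 4346.6, -14614).
So ∂z/∂E = −n_x/n_z = −0.07085 and ∂z/∂N = −n_y/n_z = 0.29743.
|∇z| = √(a²+b²) = 0.30575, so dip δ = arctan(0.30575) = 17.00°.
True thickness = vertical thickness × cos δ = 30.1 × cos 17.00° = 28.8 m.

28.8 m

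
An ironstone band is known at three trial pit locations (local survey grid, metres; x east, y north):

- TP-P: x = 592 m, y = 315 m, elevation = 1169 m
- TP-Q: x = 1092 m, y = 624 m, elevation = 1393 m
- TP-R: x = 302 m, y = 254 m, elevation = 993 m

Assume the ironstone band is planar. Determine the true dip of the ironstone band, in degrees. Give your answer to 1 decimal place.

Two edge vectors: TP-P→TP-Q = (500, 309, 224), TP-P→TP-R = (-290, -61, -176).
Normal n = (TP-P→TP-Q) × (TP-P→TP-R) = (-40720, 23040, 59110).
So ∂z/∂x = −n_x/n_z = 0.68889 and ∂z/∂y = −n_y/n_z = −0.38978.
Gradient magnitude |∇z| = √(a² + b²) = √(0.47456 + 0.15193) = 0.79151.
True dip = arctan(0.79151) = 38.4°, dipping toward WNW (azimuth ≈ 300°).

38.4°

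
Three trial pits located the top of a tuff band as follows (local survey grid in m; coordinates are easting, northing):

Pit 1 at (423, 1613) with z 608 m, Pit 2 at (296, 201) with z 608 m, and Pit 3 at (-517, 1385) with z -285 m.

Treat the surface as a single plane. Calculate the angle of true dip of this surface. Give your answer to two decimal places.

44.28°

Let the plane be z = a·easting + b·northing + c.
Pit 2−Pit 1: −127a − 1412b = 0;  Pit 3−Pit 1: −940a − 228b = −893.
Solving gives a = 0.97119, b = −0.08735.
Gradient magnitude |∇z| = √(a² + b²) = √(0.94321 + 0.00763) = 0.97511.
True dip = arctan(0.97511) = 44.28°, dipping toward W (azimuth ≈ 275°).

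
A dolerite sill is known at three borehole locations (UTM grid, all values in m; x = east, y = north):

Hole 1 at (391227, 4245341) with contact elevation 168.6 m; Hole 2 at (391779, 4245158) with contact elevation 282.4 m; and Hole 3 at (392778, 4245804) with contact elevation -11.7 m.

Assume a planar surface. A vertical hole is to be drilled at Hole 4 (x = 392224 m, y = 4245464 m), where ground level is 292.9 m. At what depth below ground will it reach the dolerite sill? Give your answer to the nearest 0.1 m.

Two edge vectors: Hole 1→Hole 2 = (552, -183, 113.8), Hole 1→Hole 3 = (1551, 463, -180.3).
Normal n = (Hole 1→Hole 2) × (Hole 1→Hole 3) = (-19694.5, 276029.4, 539409).
So ∂z/∂x = −n_x/n_z = 0.036511256 and ∂z/∂y = −n_y/n_z = −0.511725611.
Intercept c from Hole 1: 168.6 − 14284.19 + 2172449.72 = 2158334.13.
At (392224, 4245464): z_contact = 14320.59 − 2172512.66 + 2158334.13 = 142.06 m.
Depth below ground = 292.9 − 142.06 = 150.8 m.

150.8 m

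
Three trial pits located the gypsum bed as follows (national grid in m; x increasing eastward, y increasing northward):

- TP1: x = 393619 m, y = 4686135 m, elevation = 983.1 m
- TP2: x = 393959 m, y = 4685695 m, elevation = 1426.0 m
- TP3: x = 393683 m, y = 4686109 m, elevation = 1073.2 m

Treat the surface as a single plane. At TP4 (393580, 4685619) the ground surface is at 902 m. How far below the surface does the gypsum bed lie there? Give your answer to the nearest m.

Two edge vectors: TP1→TP2 = (340, -440, 442.9), TP1→TP3 = (64, -26, 90.1).
Normal n = (TP1→TP2) × (TP1→TP3) = (-28128.6, -2288.4, 19320).
So ∂z/∂x = −n_x/n_z = 1.45593168 and ∂z/∂y = −n_y/n_z = 0.11844720.
Intercept c from TP1: 983.1 − 573082.37 − 555059.59 = −1127158.86.
At (393580, 4685619): z_contact = 573025.6 + 554998.5 − 1127158.86 = 865.2 m.
Depth below ground = 902 − 865.2 = 37 m.

37 m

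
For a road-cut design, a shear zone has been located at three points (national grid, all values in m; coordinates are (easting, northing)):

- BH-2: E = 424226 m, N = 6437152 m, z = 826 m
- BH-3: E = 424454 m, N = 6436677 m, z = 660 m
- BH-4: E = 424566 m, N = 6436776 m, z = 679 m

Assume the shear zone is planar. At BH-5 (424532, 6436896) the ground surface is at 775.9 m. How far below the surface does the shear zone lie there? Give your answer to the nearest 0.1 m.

57.3 m

Let the plane be z = a·E + b·N + c.
BH-3−BH-2: 228a − 475b = −166;  BH-4−BH-2: 340a − 376b = −147.
Solving gives a = −0.097780183, b = 0.302539197.
Then c = 826 − a·424226 − b·6437152 = −1905183.90.
At (424532, 6436896): z_contact = −41510.82 + 1947413.34 − 1905183.90 = 718.63 m.
Depth below ground = 775.9 − 718.63 = 57.3 m.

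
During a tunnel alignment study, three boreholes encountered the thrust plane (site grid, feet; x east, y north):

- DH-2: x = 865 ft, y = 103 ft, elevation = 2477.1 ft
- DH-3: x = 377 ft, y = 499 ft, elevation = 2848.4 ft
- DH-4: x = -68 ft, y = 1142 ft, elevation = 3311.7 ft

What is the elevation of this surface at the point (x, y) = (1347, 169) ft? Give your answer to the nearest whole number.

2313 ft

Let the plane be z = a·x + b·y + c.
DH-3−DH-2: −488a + 396b = 371.3;  DH-4−DH-2: −933a + 1039b = 834.6.
Solving gives a = −0.40184, b = 0.44243.
Then c = 2477.1 − a·865 − b·103 = 2779.12.
At (1347, 169): z = −541.3 + 74.8 + 2779.12 = 2312.6 ft.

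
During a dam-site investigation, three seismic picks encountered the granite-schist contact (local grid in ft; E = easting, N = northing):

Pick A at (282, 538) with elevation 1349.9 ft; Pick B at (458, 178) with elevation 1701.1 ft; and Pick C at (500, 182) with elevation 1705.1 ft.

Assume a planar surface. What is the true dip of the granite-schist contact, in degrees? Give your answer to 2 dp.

42.17°

Let the plane be z = a·E + b·N + c.
Pick B−Pick A: 176a − 360b = 351.2;  Pick C−Pick A: 218a − 356b = 355.2.
Solving gives a = 0.17978, b = −0.88766.
Gradient magnitude |∇z| = √(a² + b²) = √(0.03232 + 0.78795) = 0.90569.
True dip = arctan(0.90569) = 42.17°, dipping toward NNW (azimuth ≈ 349°).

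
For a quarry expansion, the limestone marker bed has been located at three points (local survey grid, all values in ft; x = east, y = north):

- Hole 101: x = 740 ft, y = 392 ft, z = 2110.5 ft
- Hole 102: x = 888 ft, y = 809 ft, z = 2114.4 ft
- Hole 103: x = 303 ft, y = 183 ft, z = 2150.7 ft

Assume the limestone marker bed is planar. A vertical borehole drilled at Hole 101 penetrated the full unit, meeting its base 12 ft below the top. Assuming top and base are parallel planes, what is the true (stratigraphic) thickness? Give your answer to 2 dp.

Two edge vectors: Hole 101→Hole 102 = (148, 417, 3.9), Hole 101→Hole 103 = (-437, -209, 40.2).
Normal n = (Hole 101→Hole 102) × (Hole 101→Hole 103) = (17578.5, -7653.9, 151297).
So ∂z/∂x = −n_x/n_z = −0.11619 and ∂z/∂y = −n_y/n_z = 0.05059.
|∇z| = √(a²+b²) = 0.12672, so dip δ = arctan(0.12672) = 7.22°.
True thickness = vertical thickness × cos δ = 12 × cos 7.22° = 11.90 ft.

11.90 ft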